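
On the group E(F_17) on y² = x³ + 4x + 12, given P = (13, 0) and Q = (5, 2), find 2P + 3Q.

O

First 2P:
Repeated addition: build up to 2P.
2P: (13, 0) + (13, 0): same x and y₁ ≡ -y₂, so the sum is ∞.
2P = ∞.
Next 3Q:
Repeated addition: build up to 3Q.
2Q: tangent at (5, 2): λ = (3·5² + 4)/(2·2) ≡ 11/4. 4⁻¹ ≡ 13 (mod 17), so λ ≡ 11·13 ≡ 7.
  x = λ² - 5 - 5 = 49 - 10 ≡ 5; y = λ·(5 - 5) - 2 ≡ 15. → (5, 15)
3Q: (5, 15) + (5, 2): same x and y₁ ≡ -y₂, so the sum is ∞.
3Q = ∞.
Finally 2P + 3Q:
∞ + ∞ = ∞ (identity).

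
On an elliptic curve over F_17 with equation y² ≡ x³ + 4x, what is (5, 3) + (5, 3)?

(8, 0)

tangent at (5, 3): λ = (3·5² + 4)/(2·3) ≡ 11/6. 6⁻¹ ≡ 3 (mod 17) since 6·3 = 18 ≡ 1, so λ ≡ 11·3 ≡ 16.
  x = λ² - 5 - 5 = 256 - 10 ≡ 8; y = λ·(5 - 8) - 3 ≡ 0. → (8, 0)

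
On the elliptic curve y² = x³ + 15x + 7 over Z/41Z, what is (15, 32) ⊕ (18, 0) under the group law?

(17, 3)

(15, 32) + (18, 0). λ = (0 - 32)/(18 - 15) ≡ 9/3 mod 41. 3⁻¹ ≡ 14 (mod 41), so λ ≡ 3.
  x = λ² - 15 - 18 = 9 - 33 ≡ 17; y = λ·(15 - 17) - 32 ≡ 3. → (17, 3)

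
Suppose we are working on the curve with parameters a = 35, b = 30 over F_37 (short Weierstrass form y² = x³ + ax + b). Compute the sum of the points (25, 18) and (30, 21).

(9, 36)

(25, 18) + (30, 21). λ = (21 - 18)/(30 - 25) ≡ 3/5 mod 37. 5⁻¹ ≡ 15 (mod 37), so λ ≡ 8.
  x = λ² - 25 - 30 = 64 - 55 ≡ 9; y = λ·(25 - 9) - 18 ≡ 36. → (9, 36)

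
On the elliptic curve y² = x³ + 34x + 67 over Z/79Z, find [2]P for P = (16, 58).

tangent at (16, 58): λ = (3·16² + 34)/(2·58) ≡ 12/37. 37⁻¹ ≡ 47 (mod 79), so λ ≡ 12·47 ≡ 11.
  x = λ² - 16 - 16 = 121 - 32 ≡ 10; y = λ·(16 - 10) - 58 ≡ 8. → (10, 8)

(10, 8)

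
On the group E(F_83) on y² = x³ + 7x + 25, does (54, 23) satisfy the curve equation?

y² = 23² ≡ 31; x³ + 7x + 25 = 157867 ≡ 1 (mod 83). 31 ≠ 1.

no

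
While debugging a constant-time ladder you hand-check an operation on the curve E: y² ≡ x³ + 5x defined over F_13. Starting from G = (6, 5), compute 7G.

(7, 12)

Double-and-add on 7 = (111)₂. Start with G = (6, 5) for the leading 1-bit.
double: tangent at (6, 5): λ = (3·6² + 5)/(2·5) ≡ 9/10. 10⁻¹ ≡ 4 (mod 13) since 10·4 = 40 ≡ 1, so λ ≡ 9·4 ≡ 10.
  x = λ² - 6 - 6 = 100 - 12 ≡ 10; y = λ·(6 - 10) - 5 ≡ 7. → (10, 7)
add G: (10, 7) + (6, 5). λ = (5 - 7)/(6 - 10) ≡ 11/9 mod 13. 9⁻¹ ≡ 3 (mod 13) since 9·3 = 27 ≡ 1, so λ ≡ 7.
  x = λ² - 10 - 6 = 49 - 16 ≡ 7; y = λ·(10 - 7) - 7 ≡ 1. → (7, 1)
double: tangent at (7, 1): λ = (3·7² + 5)/(2·1) ≡ 9/2. 2⁻¹ ≡ 7 (mod 13), so λ ≡ 9·7 ≡ 11.
  x = λ² - 7 - 7 = 121 - 14 ≡ 3; y = λ·(7 - 3) - 1 ≡ 4. → (3, 4)
add G: (3, 4) + (6, 5). λ = (5 - 4)/(6 - 3) ≡ 1/3 mod 13. 3⁻¹ ≡ 9 (mod 13), so λ ≡ 9.
  x = λ² - 3 - 6 = 81 - 9 ≡ 7; y = λ·(3 - 7) - 4 ≡ 12. → (7, 12)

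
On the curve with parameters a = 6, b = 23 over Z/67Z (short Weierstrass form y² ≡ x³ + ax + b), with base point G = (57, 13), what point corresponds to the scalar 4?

Repeated addition: build up to 4G.
2G: tangent at (57, 13): λ = (3·57² + 6)/(2·13) ≡ 38/26. 26⁻¹ ≡ 49 (mod 67), so λ ≡ 38·49 ≡ 53.
  x = λ² - 57 - 57 = 2809 - 114 ≡ 15; y = λ·(57 - 15) - 13 ≡ 2. → (15, 2)
3G: (15, 2) + (57, 13). λ = (13 - 2)/(57 - 15) ≡ 11/42 mod 67. 42⁻¹ ≡ 8 (mod 67), so λ ≡ 21.
  x = λ² - 15 - 57 = 441 - 72 ≡ 34; y = λ·(15 - 34) - 2 ≡ 1. → (34, 1)
4G: (34, 1) + (57, 13). λ = (13 - 1)/(57 - 34) ≡ 12/23 mod 67. 23⁻¹ ≡ 35 (mod 67) since 23·35 = 805 ≡ 1, so λ ≡ 18.
  x = λ² - 34 - 57 = 324 - 91 ≡ 32; y = λ·(34 - 32) - 1 ≡ 35. → (32, 35)

(32, 35)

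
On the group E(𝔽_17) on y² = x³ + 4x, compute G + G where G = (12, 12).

(9, 0)

tangent at (12, 12): λ = (3·12² + 4)/(2·12) ≡ 11/7. 7⁻¹ ≡ 5 (mod 17), so λ ≡ 11·5 ≡ 4.
  x = λ² - 12 - 12 = 16 - 24 ≡ 9; y = λ·(12 - 9) - 12 ≡ 0. → (9, 0)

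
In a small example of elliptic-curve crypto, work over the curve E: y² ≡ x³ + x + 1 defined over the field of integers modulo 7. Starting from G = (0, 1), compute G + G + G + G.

Repeated addition: build up to 4G.
2G: tangent at (0, 1): λ = (3·0² + 1)/(2·1) ≡ 1/2. 2⁻¹ ≡ 4 (mod 7) since 2·4 = 8 ≡ 1, so λ ≡ 1·4 ≡ 4.
  x = λ² - 0 - 0 = 16 - 0 ≡ 2; y = λ·(0 - 2) - 1 ≡ 5. → (2, 5)
3G: (2, 5) + (0, 1). λ = (1 - 5)/(0 - 2) ≡ 3/5 mod 7. 5⁻¹ ≡ 3 (mod 7) since 5·3 = 15 ≡ 1, so λ ≡ 2.
  x = λ² - 2 - 0 = 4 - 2 ≡ 2; y = λ·(2 - 2) - 5 ≡ 2. → (2, 2)
4G: (2, 2) + (0, 1). λ = (1 - 2)/(0 - 2) ≡ 6/5 mod 7. 5⁻¹ ≡ 3 (mod 7) since 5·3 = 15 ≡ 1, so λ ≡ 4.
  x = λ² - 2 - 0 = 16 - 2 ≡ 0; y = λ·(2 - 0) - 2 ≡ 6. → (0, 6)

(0, 6)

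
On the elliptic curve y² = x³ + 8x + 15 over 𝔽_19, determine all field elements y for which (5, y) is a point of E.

3, 16

x³ + 8x + 15 = 180 ≡ 9 (mod 19).
Square roots of 9 mod 19: 3 and 16 (since 3² = 9 ≡ 9).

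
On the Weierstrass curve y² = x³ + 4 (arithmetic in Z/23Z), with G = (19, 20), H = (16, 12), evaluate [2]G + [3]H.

(17, 15)

First 2G:
Repeated addition: build up to 2G.
2G: tangent at (19, 20): λ = (3·19² + 0)/(2·20) ≡ 2/17. 17⁻¹ ≡ 19 (mod 23) since 17·19 = 323 ≡ 1, so λ ≡ 2·19 ≡ 15.
  x = λ² - 19 - 19 = 225 - 38 ≡ 3; y = λ·(19 - 3) - 20 ≡ 13. → (3, 13)
2G = (3, 13).
Next 3H:
Repeated addition: build up to 3H.
2H: tangent at (16, 12): λ = (3·16² + 0)/(2·12) ≡ 9/1. 1⁻¹ ≡ 1 (mod 23) since 1·1 = 1 ≡ 1, so λ ≡ 9·1 ≡ 9.
  x = λ² - 16 - 16 = 81 - 32 ≡ 3; y = λ·(16 - 3) - 12 ≡ 13. → (3, 13)
3H: (3, 13) + (16, 12). λ = (12 - 13)/(16 - 3) ≡ 22/13 mod 23. 13⁻¹ ≡ 16 (mod 23), so λ ≡ 7.
  x = λ² - 3 - 16 = 49 - 19 ≡ 7; y = λ·(3 - 7) - 13 ≡ 5. → (7, 5)
3H = (7, 5).
Finally 2G + 3H:
(3, 13) + (7, 5). λ = (5 - 13)/(7 - 3) ≡ 15/4 mod 23. 4⁻¹ ≡ 6 (mod 23) since 4·6 = 24 ≡ 1, so λ ≡ 21.
  x = λ² - 3 - 7 = 441 - 10 ≡ 17; y = λ·(3 - 17) - 13 ≡ 15. → (17, 15)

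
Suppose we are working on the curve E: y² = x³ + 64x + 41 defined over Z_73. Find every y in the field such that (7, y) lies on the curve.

x³ + 64x + 41 = 832 ≡ 29 (mod 73).
29 is a non-residue mod 73; no y exists.

none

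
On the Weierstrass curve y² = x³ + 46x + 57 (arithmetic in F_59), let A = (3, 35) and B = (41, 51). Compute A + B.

(3, 35) + (41, 51). λ = (51 - 35)/(41 - 3) ≡ 16/38 mod 59. 38⁻¹ ≡ 14 (mod 59), so λ ≡ 47.
  x = λ² - 3 - 41 = 2209 - 44 ≡ 41; y = λ·(3 - 41) - 35 ≡ 8. → (41, 8)

(41, 8)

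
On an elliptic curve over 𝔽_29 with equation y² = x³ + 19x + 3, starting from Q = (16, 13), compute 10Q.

Double-and-add on 10 = (1010)₂. Start with Q = (16, 13) for the leading 1-bit.
double: tangent at (16, 13): λ = (3·16² + 19)/(2·13) ≡ 4/26. 26⁻¹ ≡ 19 (mod 29) since 26·19 = 494 ≡ 1, so λ ≡ 4·19 ≡ 18.
  x = λ² - 16 - 16 = 324 - 32 ≡ 2; y = λ·(16 - 2) - 13 ≡ 7. → (2, 7)
double: tangent at (2, 7): λ = (3·2² + 19)/(2·7) ≡ 2/14. 14⁻¹ ≡ 27 (mod 29), so λ ≡ 2·27 ≡ 25.
  x = λ² - 2 - 2 = 625 - 4 ≡ 12; y = λ·(2 - 12) - 7 ≡ 4. → (12, 4)
add Q: (12, 4) + (16, 13). λ = (13 - 4)/(16 - 12) ≡ 9/4 mod 29. 4⁻¹ ≡ 22 (mod 29) since 4·22 = 88 ≡ 1, so λ ≡ 24.
  x = λ² - 12 - 16 = 576 - 28 ≡ 26; y = λ·(12 - 26) - 4 ≡ 8. → (26, 8)
double: tangent at (26, 8): λ = (3·26² + 19)/(2·8) ≡ 17/16. 16⁻¹ ≡ 20 (mod 29), so λ ≡ 17·20 ≡ 21.
  x = λ² - 26 - 26 = 441 - 52 ≡ 12; y = λ·(26 - 12) - 8 ≡ 25. → (12, 25)

(12, 25)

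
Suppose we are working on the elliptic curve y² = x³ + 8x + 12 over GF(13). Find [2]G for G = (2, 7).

(6, 4)

tangent at (2, 7): λ = (3·2² + 8)/(2·7) ≡ 7/1. 1⁻¹ ≡ 1 (mod 13) since 1·1 = 1 ≡ 1, so λ ≡ 7·1 ≡ 7.
  x = λ² - 2 - 2 = 49 - 4 ≡ 6; y = λ·(2 - 6) - 7 ≡ 4. → (6, 4)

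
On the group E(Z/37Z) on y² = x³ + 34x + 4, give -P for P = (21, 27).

(21, 10)

-(21, 27) = (21, -27 mod 37) = (21, 10).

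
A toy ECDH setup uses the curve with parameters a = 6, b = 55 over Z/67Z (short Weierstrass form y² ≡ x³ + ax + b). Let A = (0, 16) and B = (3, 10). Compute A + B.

(0, 16) + (3, 10). λ = (10 - 16)/(3 - 0) ≡ 61/3 mod 67. 3⁻¹ ≡ 45 (mod 67), so λ ≡ 65.
  x = λ² - 0 - 3 = 4225 - 3 ≡ 1; y = λ·(0 - 1) - 16 ≡ 53. → (1, 53)

(1, 53)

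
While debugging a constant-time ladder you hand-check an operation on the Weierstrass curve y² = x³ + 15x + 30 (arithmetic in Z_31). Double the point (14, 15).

(13, 2)

tangent at (14, 15): λ = (3·14² + 15)/(2·15) ≡ 14/30. 30⁻¹ ≡ 30 (mod 31), so λ ≡ 14·30 ≡ 17.
  x = λ² - 14 - 14 = 289 - 28 ≡ 13; y = λ·(14 - 13) - 15 ≡ 2. → (13, 2)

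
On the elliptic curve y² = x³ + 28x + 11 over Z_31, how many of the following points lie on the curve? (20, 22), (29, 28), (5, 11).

2

(20, 22): 22² ≡ 19, rhs ≡ 15 → off.
(29, 28): 28² ≡ 9, rhs ≡ 9 → on.
(5, 11): 11² ≡ 28, rhs ≡ 28 → on.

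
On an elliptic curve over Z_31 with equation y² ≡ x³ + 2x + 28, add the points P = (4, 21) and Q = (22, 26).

(9, 0)

(4, 21) + (22, 26). λ = (26 - 21)/(22 - 4) ≡ 5/18 mod 31. 18⁻¹ ≡ 19 (mod 31), so λ ≡ 2.
  x = λ² - 4 - 22 = 4 - 26 ≡ 9; y = λ·(4 - 9) - 21 ≡ 0. → (9, 0)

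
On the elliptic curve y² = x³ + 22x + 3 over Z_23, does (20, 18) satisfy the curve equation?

yes

y² = 18² ≡ 2; x³ + 22x + 3 = 8443 ≡ 2 (mod 23). 2 = 2.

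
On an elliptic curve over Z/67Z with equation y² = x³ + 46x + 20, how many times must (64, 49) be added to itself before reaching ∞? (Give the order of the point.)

12

2P: tangent at (64, 49): λ = (3·64² + 46)/(2·49) ≡ 6/31. 31⁻¹ ≡ 13 (mod 67), so λ ≡ 6·13 ≡ 11.
  x = λ² - 64 - 64 = 121 - 128 ≡ 60; y = λ·(64 - 60) - 49 ≡ 62. → (60, 62)
3P: (60, 62) + (64, 49). λ = (49 - 62)/(64 - 60) ≡ 54/4 mod 67. 4⁻¹ ≡ 17 (mod 67), so λ ≡ 47.
  x = λ² - 60 - 64 = 2209 - 124 ≡ 8; y = λ·(60 - 8) - 62 ≡ 37. → (8, 37)
4P: (8, 37) + (64, 49). λ = (49 - 37)/(64 - 8) ≡ 12/56 mod 67. 56⁻¹ ≡ 6 (mod 67), so λ ≡ 5.
  x = λ² - 8 - 64 = 25 - 72 ≡ 20; y = λ·(8 - 20) - 37 ≡ 37. → (20, 37)
5P: (20, 37) + (64, 49). λ = (49 - 37)/(64 - 20) ≡ 12/44 mod 67. 44⁻¹ ≡ 32 (mod 67) since 44·32 = 1408 ≡ 1, so λ ≡ 49.
  x = λ² - 20 - 64 = 2401 - 84 ≡ 39; y = λ·(20 - 39) - 37 ≡ 37. → (39, 37)
6P: (39, 37) + (64, 49). λ = (49 - 37)/(64 - 39) ≡ 12/25 mod 67. 25⁻¹ ≡ 59 (mod 67), so λ ≡ 38.
  x = λ² - 39 - 64 = 1444 - 103 ≡ 1; y = λ·(39 - 1) - 37 ≡ 0. → (1, 0)
7P: (1, 0) + (64, 49). λ = (49 - 0)/(64 - 1) ≡ 49/63 mod 67. 63⁻¹ ≡ 50 (mod 67), so λ ≡ 38.
  x = λ² - 1 - 64 = 1444 - 65 ≡ 39; y = λ·(1 - 39) - 0 ≡ 30. → (39, 30)
8P: (39, 30) + (64, 49). λ = (49 - 30)/(64 - 39) ≡ 19/25 mod 67. 25⁻¹ ≡ 59 (mod 67), so λ ≡ 49.
  x = λ² - 39 - 64 = 2401 - 103 ≡ 20; y = λ·(39 - 20) - 30 ≡ 30. → (20, 30)
9P: (20, 30) + (64, 49). λ = (49 - 30)/(64 - 20) ≡ 19/44 mod 67. 44⁻¹ ≡ 32 (mod 67) since 44·32 = 1408 ≡ 1, so λ ≡ 5.
  x = λ² - 20 - 64 = 25 - 84 ≡ 8; y = λ·(20 - 8) - 30 ≡ 30. → (8, 30)
10P: (8, 30) + (64, 49). λ = (49 - 30)/(64 - 8) ≡ 19/56 mod 67. 56⁻¹ ≡ 6 (mod 67), so λ ≡ 47.
  x = λ² - 8 - 64 = 2209 - 72 ≡ 60; y = λ·(8 - 60) - 30 ≡ 5. → (60, 5)
11P: (60, 5) + (64, 49). λ = (49 - 5)/(64 - 60) ≡ 44/4 mod 67. 4⁻¹ ≡ 17 (mod 67), so λ ≡ 11.
  x = λ² - 60 - 64 = 121 - 124 ≡ 64; y = λ·(60 - 64) - 5 ≡ 18. → (64, 18)
12P: (64, 18) + (64, 49): same x and y₁ ≡ -y₂, so the sum is ∞.
12P = ∞, so the order is 12.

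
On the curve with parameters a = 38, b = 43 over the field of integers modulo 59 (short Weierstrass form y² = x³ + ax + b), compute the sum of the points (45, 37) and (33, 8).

(2, 3)

(45, 37) + (33, 8). λ = (8 - 37)/(33 - 45) ≡ 30/47 mod 59. 47⁻¹ ≡ 54 (mod 59), so λ ≡ 27.
  x = λ² - 45 - 33 = 729 - 78 ≡ 2; y = λ·(45 - 2) - 37 ≡ 3. → (2, 3)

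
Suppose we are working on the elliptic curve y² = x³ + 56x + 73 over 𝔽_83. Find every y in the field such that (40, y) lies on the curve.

x³ + 56x + 73 = 66313 ≡ 79 (mod 83).
79 is a non-residue mod 83; no y exists.

none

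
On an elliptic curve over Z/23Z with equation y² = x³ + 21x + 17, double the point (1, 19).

tangent at (1, 19): λ = (3·1² + 21)/(2·19) ≡ 1/15. 15⁻¹ ≡ 20 (mod 23), so λ ≡ 1·20 ≡ 20.
  x = λ² - 1 - 1 = 400 - 2 ≡ 7; y = λ·(1 - 7) - 19 ≡ 22. → (7, 22)

(7, 22)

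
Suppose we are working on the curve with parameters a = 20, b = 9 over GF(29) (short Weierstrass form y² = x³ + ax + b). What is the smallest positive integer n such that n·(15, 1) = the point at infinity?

11

2P: tangent at (15, 1): λ = (3·15² + 20)/(2·1) ≡ 28/2. 2⁻¹ ≡ 15 (mod 29), so λ ≡ 28·15 ≡ 14.
  x = λ² - 15 - 15 = 196 - 30 ≡ 21; y = λ·(15 - 21) - 1 ≡ 2. → (21, 2)
3P: (21, 2) + (15, 1). λ = (1 - 2)/(15 - 21) ≡ 28/23 mod 29. 23⁻¹ ≡ 24 (mod 29), so λ ≡ 5.
  x = λ² - 21 - 15 = 25 - 36 ≡ 18; y = λ·(21 - 18) - 2 ≡ 13. → (18, 13)
4P: (18, 13) + (15, 1). λ = (1 - 13)/(15 - 18) ≡ 17/26 mod 29. 26⁻¹ ≡ 19 (mod 29), so λ ≡ 4.
  x = λ² - 18 - 15 = 16 - 33 ≡ 12; y = λ·(18 - 12) - 13 ≡ 11. → (12, 11)
5P: (12, 11) + (15, 1). λ = (1 - 11)/(15 - 12) ≡ 19/3 mod 29. 3⁻¹ ≡ 10 (mod 29), so λ ≡ 16.
  x = λ² - 12 - 15 = 256 - 27 ≡ 26; y = λ·(12 - 26) - 11 ≡ 26. → (26, 26)
6P: (26, 26) + (15, 1). λ = (1 - 26)/(15 - 26) ≡ 4/18 mod 29. 18⁻¹ ≡ 21 (mod 29) since 18·21 = 378 ≡ 1, so λ ≡ 26.
  x = λ² - 26 - 15 = 676 - 41 ≡ 26; y = λ·(26 - 26) - 26 ≡ 3. → (26, 3)
7P: (26, 3) + (15, 1). λ = (1 - 3)/(15 - 26) ≡ 27/18 mod 29. 18⁻¹ ≡ 21 (mod 29), so λ ≡ 16.
  x = λ² - 26 - 15 = 256 - 41 ≡ 12; y = λ·(26 - 12) - 3 ≡ 18. → (12, 18)
8P: (12, 18) + (15, 1). λ = (1 - 18)/(15 - 12) ≡ 12/3 mod 29. 3⁻¹ ≡ 10 (mod 29), so λ ≡ 4.
  x = λ² - 12 - 15 = 16 - 27 ≡ 18; y = λ·(12 - 18) - 18 ≡ 16. → (18, 16)
9P: (18, 16) + (15, 1). λ = (1 - 16)/(15 - 18) ≡ 14/26 mod 29. 26⁻¹ ≡ 19 (mod 29), so λ ≡ 5.
  x = λ² - 18 - 15 = 25 - 33 ≡ 21; y = λ·(18 - 21) - 16 ≡ 27. → (21, 27)
10P: (21, 27) + (15, 1). λ = (1 - 27)/(15 - 21) ≡ 3/23 mod 29. 23⁻¹ ≡ 24 (mod 29), so λ ≡ 14.
  x = λ² - 21 - 15 = 196 - 36 ≡ 15; y = λ·(21 - 15) - 27 ≡ 28. → (15, 28)
11P: (15, 28) + (15, 1): same x and y₁ ≡ -y₂, so the sum is the point at infinity.
11P = the point at infinity, so the order is 11.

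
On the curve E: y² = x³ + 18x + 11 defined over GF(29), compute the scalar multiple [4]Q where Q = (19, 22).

(1, 28)

Double-and-add on 4 = (100)₂. Start with Q = (19, 22) for the leading 1-bit.
double: tangent at (19, 22): λ = (3·19² + 18)/(2·22) ≡ 28/15. 15⁻¹ ≡ 2 (mod 29), so λ ≡ 28·2 ≡ 27.
  x = λ² - 19 - 19 = 729 - 38 ≡ 24; y = λ·(19 - 24) - 22 ≡ 17. → (24, 17)
double: tangent at (24, 17): λ = (3·24² + 18)/(2·17) ≡ 6/5. 5⁻¹ ≡ 6 (mod 29) since 5·6 = 30 ≡ 1, so λ ≡ 6·6 ≡ 7.
  x = λ² - 24 - 24 = 49 - 48 ≡ 1; y = λ·(24 - 1) - 17 ≡ 28. → (1, 28)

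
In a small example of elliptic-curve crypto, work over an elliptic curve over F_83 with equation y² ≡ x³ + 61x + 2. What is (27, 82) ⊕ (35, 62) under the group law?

(48, 12)

(27, 82) + (35, 62). λ = (62 - 82)/(35 - 27) ≡ 63/8 mod 83. 8⁻¹ ≡ 52 (mod 83), so λ ≡ 39.
  x = λ² - 27 - 35 = 1521 - 62 ≡ 48; y = λ·(27 - 48) - 82 ≡ 12. → (48, 12)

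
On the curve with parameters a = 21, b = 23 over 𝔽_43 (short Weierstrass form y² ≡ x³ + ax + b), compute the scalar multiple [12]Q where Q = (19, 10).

(33, 24)

Repeated addition: build up to 12Q.
2Q: tangent at (19, 10): λ = (3·19² + 21)/(2·10) ≡ 29/20. 20⁻¹ ≡ 28 (mod 43) since 20·28 = 560 ≡ 1, so λ ≡ 29·28 ≡ 38.
  x = λ² - 19 - 19 = 1444 - 38 ≡ 30; y = λ·(19 - 30) - 10 ≡ 2. → (30, 2)
3Q: (30, 2) + (19, 10). λ = (10 - 2)/(19 - 30) ≡ 8/32 mod 43. 32⁻¹ ≡ 39 (mod 43) since 32·39 = 1248 ≡ 1, so λ ≡ 11.
  x = λ² - 30 - 19 = 121 - 49 ≡ 29; y = λ·(30 - 29) - 2 ≡ 9. → (29, 9)
4Q: (29, 9) + (19, 10). λ = (10 - 9)/(19 - 29) ≡ 1/33 mod 43. 33⁻¹ ≡ 30 (mod 43), so λ ≡ 30.
  x = λ² - 29 - 19 = 900 - 48 ≡ 35; y = λ·(29 - 35) - 9 ≡ 26. → (35, 26)
5Q: (35, 26) + (19, 10). λ = (10 - 26)/(19 - 35) ≡ 27/27 mod 43. 27⁻¹ ≡ 8 (mod 43) since 27·8 = 216 ≡ 1, so λ ≡ 1.
  x = λ² - 35 - 19 = 1 - 54 ≡ 33; y = λ·(35 - 33) - 26 ≡ 19. → (33, 19)
6Q: (33, 19) + (19, 10). λ = (10 - 19)/(19 - 33) ≡ 34/29 mod 43. 29⁻¹ ≡ 3 (mod 43) since 29·3 = 87 ≡ 1, so λ ≡ 16.
  x = λ² - 33 - 19 = 256 - 52 ≡ 32; y = λ·(33 - 32) - 19 ≡ 40. → (32, 40)
7Q: (32, 40) + (19, 10). λ = (10 - 40)/(19 - 32) ≡ 13/30 mod 43. 30⁻¹ ≡ 33 (mod 43) since 30·33 = 990 ≡ 1, so λ ≡ 42.
  x = λ² - 32 - 19 = 1764 - 51 ≡ 36; y = λ·(32 - 36) - 40 ≡ 7. → (36, 7)
8Q: (36, 7) + (19, 10). λ = (10 - 7)/(19 - 36) ≡ 3/26 mod 43. 26⁻¹ ≡ 5 (mod 43), so λ ≡ 15.
  x = λ² - 36 - 19 = 225 - 55 ≡ 41; y = λ·(36 - 41) - 7 ≡ 4. → (41, 4)
9Q: (41, 4) + (19, 10). λ = (10 - 4)/(19 - 41) ≡ 6/21 mod 43. 21⁻¹ ≡ 41 (mod 43), so λ ≡ 31.
  x = λ² - 41 - 19 = 961 - 60 ≡ 41; y = λ·(41 - 41) - 4 ≡ 39. → (41, 39)
10Q: (41, 39) + (19, 10). λ = (10 - 39)/(19 - 41) ≡ 14/21 mod 43. 21⁻¹ ≡ 41 (mod 43) since 21·41 = 861 ≡ 1, so λ ≡ 15.
  x = λ² - 41 - 19 = 225 - 60 ≡ 36; y = λ·(41 - 36) - 39 ≡ 36. → (36, 36)
11Q: (36, 36) + (19, 10). λ = (10 - 36)/(19 - 36) ≡ 17/26 mod 43. 26⁻¹ ≡ 5 (mod 43) since 26·5 = 130 ≡ 1, so λ ≡ 42.
  x = λ² - 36 - 19 = 1764 - 55 ≡ 32; y = λ·(36 - 32) - 36 ≡ 3. → (32, 3)
12Q: (32, 3) + (19, 10). λ = (10 - 3)/(19 - 32) ≡ 7/30 mod 43. 30⁻¹ ≡ 33 (mod 43), so λ ≡ 16.
  x = λ² - 32 - 19 = 256 - 51 ≡ 33; y = λ·(32 - 33) - 3 ≡ 24. → (33, 24)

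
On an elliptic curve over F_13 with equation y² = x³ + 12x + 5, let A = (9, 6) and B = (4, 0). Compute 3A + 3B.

First 3A:
Repeated addition: build up to 3A.
2A: tangent at (9, 6): λ = (3·9² + 12)/(2·6) ≡ 8/12. 12⁻¹ ≡ 12 (mod 13), so λ ≡ 8·12 ≡ 5.
  x = λ² - 9 - 9 = 25 - 18 ≡ 7; y = λ·(9 - 7) - 6 ≡ 4. → (7, 4)
3A: (7, 4) + (9, 6). λ = (6 - 4)/(9 - 7) ≡ 2/2 mod 13. 2⁻¹ ≡ 7 (mod 13), so λ ≡ 1.
  x = λ² - 7 - 9 = 1 - 16 ≡ 11; y = λ·(7 - 11) - 4 ≡ 5. → (11, 5)
3A = (11, 5).
Next 3B:
Repeated addition: build up to 3B.
2B: (4, 0) + (4, 0): same x and y₁ ≡ -y₂, so the sum is 𝒪.
3B: 𝒪 + (4, 0) = (4, 0) (identity).
3B = (4, 0).
Finally 3A + 3B:
(11, 5) + (4, 0). λ = (0 - 5)/(4 - 11) ≡ 8/6 mod 13. 6⁻¹ ≡ 11 (mod 13) since 6·11 = 66 ≡ 1, so λ ≡ 10.
  x = λ² - 11 - 4 = 100 - 15 ≡ 7; y = λ·(11 - 7) - 5 ≡ 9. → (7, 9)

(7, 9)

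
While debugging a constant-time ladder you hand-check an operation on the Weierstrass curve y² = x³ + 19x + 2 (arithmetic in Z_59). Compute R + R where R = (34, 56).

tangent at (34, 56): λ = (3·34² + 19)/(2·56) ≡ 6/53. 53⁻¹ ≡ 49 (mod 59), so λ ≡ 6·49 ≡ 58.
  x = λ² - 34 - 34 = 3364 - 68 ≡ 51; y = λ·(34 - 51) - 56 ≡ 20. → (51, 20)

(51, 20)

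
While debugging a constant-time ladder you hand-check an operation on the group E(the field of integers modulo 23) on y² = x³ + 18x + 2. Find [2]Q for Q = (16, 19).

tangent at (16, 19): λ = (3·16² + 18)/(2·19) ≡ 4/15. 15⁻¹ ≡ 20 (mod 23) since 15·20 = 300 ≡ 1, so λ ≡ 4·20 ≡ 11.
  x = λ² - 16 - 16 = 121 - 32 ≡ 20; y = λ·(16 - 20) - 19 ≡ 6. → (20, 6)

(20, 6)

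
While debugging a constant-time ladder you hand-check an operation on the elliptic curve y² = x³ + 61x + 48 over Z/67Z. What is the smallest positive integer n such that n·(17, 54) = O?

2P: tangent at (17, 54): λ = (3·17² + 61)/(2·54) ≡ 57/41. 41⁻¹ ≡ 18 (mod 67), so λ ≡ 57·18 ≡ 21.
  x = λ² - 17 - 17 = 441 - 34 ≡ 5; y = λ·(17 - 5) - 54 ≡ 64. → (5, 64)
3P: (5, 64) + (17, 54). λ = (54 - 64)/(17 - 5) ≡ 57/12 mod 67. 12⁻¹ ≡ 28 (mod 67) since 12·28 = 336 ≡ 1, so λ ≡ 55.
  x = λ² - 5 - 17 = 3025 - 22 ≡ 55; y = λ·(5 - 55) - 64 ≡ 0. → (55, 0)
4P: (55, 0) + (17, 54). λ = (54 - 0)/(17 - 55) ≡ 54/29 mod 67. 29⁻¹ ≡ 37 (mod 67), so λ ≡ 55.
  x = λ² - 55 - 17 = 3025 - 72 ≡ 5; y = λ·(55 - 5) - 0 ≡ 3. → (5, 3)
5P: (5, 3) + (17, 54). λ = (54 - 3)/(17 - 5) ≡ 51/12 mod 67. 12⁻¹ ≡ 28 (mod 67), so λ ≡ 21.
  x = λ² - 5 - 17 = 441 - 22 ≡ 17; y = λ·(5 - 17) - 3 ≡ 13. → (17, 13)
6P: (17, 13) + (17, 54): same x and y₁ ≡ -y₂, so the sum is O.
6P = O, so the order is 6.

6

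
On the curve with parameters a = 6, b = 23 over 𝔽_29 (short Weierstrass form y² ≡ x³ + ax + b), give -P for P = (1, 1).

-(1, 1) = (1, -1 mod 29) = (1, 28).

(1, 28)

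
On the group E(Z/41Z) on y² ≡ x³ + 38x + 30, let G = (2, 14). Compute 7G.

(2, 27)

Double-and-add on 7 = (111)₂. Start with G = (2, 14) for the leading 1-bit.
double: tangent at (2, 14): λ = (3·2² + 38)/(2·14) ≡ 9/28. 28⁻¹ ≡ 22 (mod 41), so λ ≡ 9·22 ≡ 34.
  x = λ² - 2 - 2 = 1156 - 4 ≡ 4; y = λ·(2 - 4) - 14 ≡ 0. → (4, 0)
add G: (4, 0) + (2, 14). λ = (14 - 0)/(2 - 4) ≡ 14/39 mod 41. 39⁻¹ ≡ 20 (mod 41), so λ ≡ 34.
  x = λ² - 4 - 2 = 1156 - 6 ≡ 2; y = λ·(4 - 2) - 0 ≡ 27. → (2, 27)
double: tangent at (2, 27): λ = (3·2² + 38)/(2·27) ≡ 9/13. 13⁻¹ ≡ 19 (mod 41), so λ ≡ 9·19 ≡ 7.
  x = λ² - 2 - 2 = 49 - 4 ≡ 4; y = λ·(2 - 4) - 27 ≡ 0. → (4, 0)
add G: (4, 0) + (2, 14). λ = (14 - 0)/(2 - 4) ≡ 14/39 mod 41. 39⁻¹ ≡ 20 (mod 41) since 39·20 = 780 ≡ 1, so λ ≡ 34.
  x = λ² - 4 - 2 = 1156 - 6 ≡ 2; y = λ·(4 - 2) - 0 ≡ 27. → (2, 27)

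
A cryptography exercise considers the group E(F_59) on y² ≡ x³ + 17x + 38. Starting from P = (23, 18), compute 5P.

Double-and-add on 5 = (101)₂. Start with P = (23, 18) for the leading 1-bit.
double: tangent at (23, 18): λ = (3·23² + 17)/(2·18) ≡ 11/36. 36⁻¹ ≡ 41 (mod 59), so λ ≡ 11·41 ≡ 38.
  x = λ² - 23 - 23 = 1444 - 46 ≡ 41; y = λ·(23 - 41) - 18 ≡ 6. → (41, 6)
double: tangent at (41, 6): λ = (3·41² + 17)/(2·6) ≡ 45/12. 12⁻¹ ≡ 5 (mod 59) since 12·5 = 60 ≡ 1, so λ ≡ 45·5 ≡ 48.
  x = λ² - 41 - 41 = 2304 - 82 ≡ 39; y = λ·(41 - 39) - 6 ≡ 31. → (39, 31)
add P: (39, 31) + (23, 18). λ = (18 - 31)/(23 - 39) ≡ 46/43 mod 59. 43⁻¹ ≡ 11 (mod 59), so λ ≡ 34.
  x = λ² - 39 - 23 = 1156 - 62 ≡ 32; y = λ·(39 - 32) - 31 ≡ 30. → (32, 30)

(32, 30)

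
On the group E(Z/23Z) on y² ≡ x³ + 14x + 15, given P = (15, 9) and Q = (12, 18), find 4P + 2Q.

First 4P:
Double-and-add on 4 = (100)₂. Start with P = (15, 9) for the leading 1-bit.
double: tangent at (15, 9): λ = (3·15² + 14)/(2·9) ≡ 22/18. 18⁻¹ ≡ 9 (mod 23) since 18·9 = 162 ≡ 1, so λ ≡ 22·9 ≡ 14.
  x = λ² - 15 - 15 = 196 - 30 ≡ 5; y = λ·(15 - 5) - 9 ≡ 16. → (5, 16)
double: tangent at (5, 16): λ = (3·5² + 14)/(2·16) ≡ 20/9. 9⁻¹ ≡ 18 (mod 23) since 9·18 = 162 ≡ 1, so λ ≡ 20·18 ≡ 15.
  x = λ² - 5 - 5 = 225 - 10 ≡ 8; y = λ·(5 - 8) - 16 ≡ 8. → (8, 8)
4P = (8, 8).
Next 2Q:
Repeated addition: build up to 2Q.
2Q: tangent at (12, 18): λ = (3·12² + 14)/(2·18) ≡ 9/13. 13⁻¹ ≡ 16 (mod 23), so λ ≡ 9·16 ≡ 6.
  x = λ² - 12 - 12 = 36 - 24 ≡ 12; y = λ·(12 - 12) - 18 ≡ 5. → (12, 5)
2Q = (12, 5).
Finally 4P + 2Q:
(8, 8) + (12, 5). λ = (5 - 8)/(12 - 8) ≡ 20/4 mod 23. 4⁻¹ ≡ 6 (mod 23) since 4·6 = 24 ≡ 1, so λ ≡ 5.
  x = λ² - 8 - 12 = 25 - 20 ≡ 5; y = λ·(8 - 5) - 8 ≡ 7. → (5, 7)

(5, 7)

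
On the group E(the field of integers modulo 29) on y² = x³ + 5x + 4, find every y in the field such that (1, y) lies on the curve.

none

x³ + 5x + 4 = 10 ≡ 10 (mod 29).
10 is a non-residue mod 29; no y exists.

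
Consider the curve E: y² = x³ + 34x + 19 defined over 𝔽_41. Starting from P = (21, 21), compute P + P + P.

Repeated addition: build up to 3P.
2P: tangent at (21, 21): λ = (3·21² + 34)/(2·21) ≡ 4/1. 1⁻¹ ≡ 1 (mod 41), so λ ≡ 4·1 ≡ 4.
  x = λ² - 21 - 21 = 16 - 42 ≡ 15; y = λ·(21 - 15) - 21 ≡ 3. → (15, 3)
3P: (15, 3) + (21, 21). λ = (21 - 3)/(21 - 15) ≡ 18/6 mod 41. 6⁻¹ ≡ 7 (mod 41), so λ ≡ 3.
  x = λ² - 15 - 21 = 9 - 36 ≡ 14; y = λ·(15 - 14) - 3 ≡ 0. → (14, 0)

(14, 0)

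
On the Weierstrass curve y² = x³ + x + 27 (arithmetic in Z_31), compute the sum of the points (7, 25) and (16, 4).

(7, 25) + (16, 4). λ = (4 - 25)/(16 - 7) ≡ 10/9 mod 31. 9⁻¹ ≡ 7 (mod 31) since 9·7 = 63 ≡ 1, so λ ≡ 8.
  x = λ² - 7 - 16 = 64 - 23 ≡ 10; y = λ·(7 - 10) - 25 ≡ 13. → (10, 13)

(10, 13)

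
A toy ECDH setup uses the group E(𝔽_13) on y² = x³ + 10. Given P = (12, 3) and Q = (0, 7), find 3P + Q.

First 3P:
Repeated addition: build up to 3P.
2P: tangent at (12, 3): λ = (3·12² + 0)/(2·3) ≡ 3/6. 6⁻¹ ≡ 11 (mod 13), so λ ≡ 3·11 ≡ 7.
  x = λ² - 12 - 12 = 49 - 24 ≡ 12; y = λ·(12 - 12) - 3 ≡ 10. → (12, 10)
3P: (12, 10) + (12, 3): same x and y₁ ≡ -y₂, so the sum is 𝒪.
3P = 𝒪.
Finally 3P + Q:
𝒪 + (0, 7) = (0, 7) (identity).

(0, 7)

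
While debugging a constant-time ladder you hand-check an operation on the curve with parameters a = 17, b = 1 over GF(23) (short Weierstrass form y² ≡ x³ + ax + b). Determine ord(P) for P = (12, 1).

2P: tangent at (12, 1): λ = (3·12² + 17)/(2·1) ≡ 12/2. 2⁻¹ ≡ 12 (mod 23), so λ ≡ 12·12 ≡ 6.
  x = λ² - 12 - 12 = 36 - 24 ≡ 12; y = λ·(12 - 12) - 1 ≡ 22. → (12, 22)
3P: (12, 22) + (12, 1): same x and y₁ ≡ -y₂, so the sum is O.
3P = O, so the order is 3.

3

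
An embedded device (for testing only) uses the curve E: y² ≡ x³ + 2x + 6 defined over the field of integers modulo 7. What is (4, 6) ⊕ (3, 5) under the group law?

(1, 4)

(4, 6) + (3, 5). λ = (5 - 6)/(3 - 4) ≡ 6/6 mod 7. 6⁻¹ ≡ 6 (mod 7) since 6·6 = 36 ≡ 1, so λ ≡ 1.
  x = λ² - 4 - 3 = 1 - 7 ≡ 1; y = λ·(4 - 1) - 6 ≡ 4. → (1, 4)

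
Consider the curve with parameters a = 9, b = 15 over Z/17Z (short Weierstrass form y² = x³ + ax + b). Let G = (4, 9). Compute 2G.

(11, 0)

tangent at (4, 9): λ = (3·4² + 9)/(2·9) ≡ 6/1. 1⁻¹ ≡ 1 (mod 17) since 1·1 = 1 ≡ 1, so λ ≡ 6·1 ≡ 6.
  x = λ² - 4 - 4 = 36 - 8 ≡ 11; y = λ·(4 - 11) - 9 ≡ 0. → (11, 0)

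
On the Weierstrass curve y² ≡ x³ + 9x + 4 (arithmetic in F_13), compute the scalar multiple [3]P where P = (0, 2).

(8, 9)

Repeated addition: build up to 3P.
2P: tangent at (0, 2): λ = (3·0² + 9)/(2·2) ≡ 9/4. 4⁻¹ ≡ 10 (mod 13) since 4·10 = 40 ≡ 1, so λ ≡ 9·10 ≡ 12.
  x = λ² - 0 - 0 = 144 - 0 ≡ 1; y = λ·(0 - 1) - 2 ≡ 12. → (1, 12)
3P: (1, 12) + (0, 2). λ = (2 - 12)/(0 - 1) ≡ 3/12 mod 13. 12⁻¹ ≡ 12 (mod 13) since 12·12 = 144 ≡ 1, so λ ≡ 10.
  x = λ² - 1 - 0 = 100 - 1 ≡ 8; y = λ·(1 - 8) - 12 ≡ 9. → (8, 9)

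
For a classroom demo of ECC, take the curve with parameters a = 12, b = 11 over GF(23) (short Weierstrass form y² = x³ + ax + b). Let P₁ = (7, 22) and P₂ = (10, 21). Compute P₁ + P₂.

(7, 22) + (10, 21). λ = (21 - 22)/(10 - 7) ≡ 22/3 mod 23. 3⁻¹ ≡ 8 (mod 23), so λ ≡ 15.
  x = λ² - 7 - 10 = 225 - 17 ≡ 1; y = λ·(7 - 1) - 22 ≡ 22. → (1, 22)

(1, 22)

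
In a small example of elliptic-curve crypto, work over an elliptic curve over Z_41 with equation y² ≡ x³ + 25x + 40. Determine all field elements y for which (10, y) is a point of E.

x³ + 25x + 40 = 1290 ≡ 19 (mod 41).
19 is a non-residue mod 41; no y exists.

none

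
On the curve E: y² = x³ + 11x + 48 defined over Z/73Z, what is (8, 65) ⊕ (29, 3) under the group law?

(52, 51)

(8, 65) + (29, 3). λ = (3 - 65)/(29 - 8) ≡ 11/21 mod 73. 21⁻¹ ≡ 7 (mod 73), so λ ≡ 4.
  x = λ² - 8 - 29 = 16 - 37 ≡ 52; y = λ·(8 - 52) - 65 ≡ 51. → (52, 51)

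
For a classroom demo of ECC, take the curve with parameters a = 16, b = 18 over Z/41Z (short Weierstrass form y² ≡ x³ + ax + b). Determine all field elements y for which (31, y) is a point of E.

x³ + 16x + 18 = 30305 ≡ 6 (mod 41).
6 is a non-residue mod 41; no y exists.

none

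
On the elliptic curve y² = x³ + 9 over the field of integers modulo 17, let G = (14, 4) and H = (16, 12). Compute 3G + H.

(3, 11)

First 3G:
Repeated addition: build up to 3G.
2G: tangent at (14, 4): λ = (3·14² + 0)/(2·4) ≡ 10/8. 8⁻¹ ≡ 15 (mod 17), so λ ≡ 10·15 ≡ 14.
  x = λ² - 14 - 14 = 196 - 28 ≡ 15; y = λ·(14 - 15) - 4 ≡ 16. → (15, 16)
3G: (15, 16) + (14, 4). λ = (4 - 16)/(14 - 15) ≡ 5/16 mod 17. 16⁻¹ ≡ 16 (mod 17) since 16·16 = 256 ≡ 1, so λ ≡ 12.
  x = λ² - 15 - 14 = 144 - 29 ≡ 13; y = λ·(15 - 13) - 16 ≡ 8. → (13, 8)
3G = (13, 8).
Finally 3G + H:
(13, 8) + (16, 12). λ = (12 - 8)/(16 - 13) ≡ 4/3 mod 17. 3⁻¹ ≡ 6 (mod 17) since 3·6 = 18 ≡ 1, so λ ≡ 7.
  x = λ² - 13 - 16 = 49 - 29 ≡ 3; y = λ·(13 - 3) - 8 ≡ 11. → (3, 11)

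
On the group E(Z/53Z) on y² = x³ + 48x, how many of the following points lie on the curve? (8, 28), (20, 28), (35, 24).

(8, 28): 28² ≡ 42, rhs ≡ 48 → off.
(20, 28): 28² ≡ 42, rhs ≡ 3 → off.
(35, 24): 24² ≡ 46, rhs ≡ 35 → off.

0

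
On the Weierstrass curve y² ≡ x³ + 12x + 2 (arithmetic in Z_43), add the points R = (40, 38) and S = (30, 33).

(27, 33)

(40, 38) + (30, 33). λ = (33 - 38)/(30 - 40) ≡ 38/33 mod 43. 33⁻¹ ≡ 30 (mod 43) since 33·30 = 990 ≡ 1, so λ ≡ 22.
  x = λ² - 40 - 30 = 484 - 70 ≡ 27; y = λ·(40 - 27) - 38 ≡ 33. → (27, 33)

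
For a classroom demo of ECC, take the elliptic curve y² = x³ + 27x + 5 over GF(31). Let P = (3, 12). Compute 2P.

(1, 8)

tangent at (3, 12): λ = (3·3² + 27)/(2·12) ≡ 23/24. 24⁻¹ ≡ 22 (mod 31) since 24·22 = 528 ≡ 1, so λ ≡ 23·22 ≡ 10.
  x = λ² - 3 - 3 = 100 - 6 ≡ 1; y = λ·(3 - 1) - 12 ≡ 8. → (1, 8)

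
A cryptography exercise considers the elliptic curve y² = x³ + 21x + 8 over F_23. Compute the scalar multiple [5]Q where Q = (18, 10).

O

Double-and-add on 5 = (101)₂. Start with Q = (18, 10) for the leading 1-bit.
double: tangent at (18, 10): λ = (3·18² + 21)/(2·10) ≡ 4/20. 20⁻¹ ≡ 15 (mod 23), so λ ≡ 4·15 ≡ 14.
  x = λ² - 18 - 18 = 196 - 36 ≡ 22; y = λ·(18 - 22) - 10 ≡ 3. → (22, 3)
double: tangent at (22, 3): λ = (3·22² + 21)/(2·3) ≡ 1/6. 6⁻¹ ≡ 4 (mod 23), so λ ≡ 1·4 ≡ 4.
  x = λ² - 22 - 22 = 16 - 44 ≡ 18; y = λ·(22 - 18) - 3 ≡ 13. → (18, 13)
add Q: (18, 13) + (18, 10): same x and y₁ ≡ -y₂, so the sum is ∞.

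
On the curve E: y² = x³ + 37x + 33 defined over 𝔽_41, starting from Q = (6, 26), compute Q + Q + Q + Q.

Repeated addition: build up to 4Q.
2Q: tangent at (6, 26): λ = (3·6² + 37)/(2·26) ≡ 22/11. 11⁻¹ ≡ 15 (mod 41) since 11·15 = 165 ≡ 1, so λ ≡ 22·15 ≡ 2.
  x = λ² - 6 - 6 = 4 - 12 ≡ 33; y = λ·(6 - 33) - 26 ≡ 2. → (33, 2)
3Q: (33, 2) + (6, 26). λ = (26 - 2)/(6 - 33) ≡ 24/14 mod 41. 14⁻¹ ≡ 3 (mod 41) since 14·3 = 42 ≡ 1, so λ ≡ 31.
  x = λ² - 33 - 6 = 961 - 39 ≡ 20; y = λ·(33 - 20) - 2 ≡ 32. → (20, 32)
4Q: (20, 32) + (6, 26). λ = (26 - 32)/(6 - 20) ≡ 35/27 mod 41. 27⁻¹ ≡ 38 (mod 41), so λ ≡ 18.
  x = λ² - 20 - 6 = 324 - 26 ≡ 11; y = λ·(20 - 11) - 32 ≡ 7. → (11, 7)

(11, 7)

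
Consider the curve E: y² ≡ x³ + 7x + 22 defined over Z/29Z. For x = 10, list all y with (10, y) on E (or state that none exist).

none

x³ + 7x + 22 = 1092 ≡ 19 (mod 29).
19 is a non-residue mod 29; no y exists.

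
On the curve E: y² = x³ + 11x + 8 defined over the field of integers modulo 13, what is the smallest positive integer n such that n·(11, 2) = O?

5

2P: tangent at (11, 2): λ = (3·11² + 11)/(2·2) ≡ 10/4. 4⁻¹ ≡ 10 (mod 13) since 4·10 = 40 ≡ 1, so λ ≡ 10·10 ≡ 9.
  x = λ² - 11 - 11 = 81 - 22 ≡ 7; y = λ·(11 - 7) - 2 ≡ 8. → (7, 8)
3P: (7, 8) + (11, 2). λ = (2 - 8)/(11 - 7) ≡ 7/4 mod 13. 4⁻¹ ≡ 10 (mod 13) since 4·10 = 40 ≡ 1, so λ ≡ 5.
  x = λ² - 7 - 11 = 25 - 18 ≡ 7; y = λ·(7 - 7) - 8 ≡ 5. → (7, 5)
4P: (7, 5) + (11, 2). λ = (2 - 5)/(11 - 7) ≡ 10/4 mod 13. 4⁻¹ ≡ 10 (mod 13), so λ ≡ 9.
  x = λ² - 7 - 11 = 81 - 18 ≡ 11; y = λ·(7 - 11) - 5 ≡ 11. → (11, 11)
5P: (11, 11) + (11, 2): same x and y₁ ≡ -y₂, so the sum is O.
5P = O, so the order is 5.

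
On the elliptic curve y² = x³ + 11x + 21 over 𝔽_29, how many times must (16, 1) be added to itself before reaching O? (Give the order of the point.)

9

2P: tangent at (16, 1): λ = (3·16² + 11)/(2·1) ≡ 25/2. 2⁻¹ ≡ 15 (mod 29), so λ ≡ 25·15 ≡ 27.
  x = λ² - 16 - 16 = 729 - 32 ≡ 1; y = λ·(16 - 1) - 1 ≡ 27. → (1, 27)
3P: (1, 27) + (16, 1). λ = (1 - 27)/(16 - 1) ≡ 3/15 mod 29. 15⁻¹ ≡ 2 (mod 29) since 15·2 = 30 ≡ 1, so λ ≡ 6.
  x = λ² - 1 - 16 = 36 - 17 ≡ 19; y = λ·(1 - 19) - 27 ≡ 10. → (19, 10)
4P: (19, 10) + (16, 1). λ = (1 - 10)/(16 - 19) ≡ 20/26 mod 29. 26⁻¹ ≡ 19 (mod 29), so λ ≡ 3.
  x = λ² - 19 - 16 = 9 - 35 ≡ 3; y = λ·(19 - 3) - 10 ≡ 9. → (3, 9)
5P: (3, 9) + (16, 1). λ = (1 - 9)/(16 - 3) ≡ 21/13 mod 29. 13⁻¹ ≡ 9 (mod 29), so λ ≡ 15.
  x = λ² - 3 - 16 = 225 - 19 ≡ 3; y = λ·(3 - 3) - 9 ≡ 20. → (3, 20)
6P: (3, 20) + (16, 1). λ = (1 - 20)/(16 - 3) ≡ 10/13 mod 29. 13⁻¹ ≡ 9 (mod 29) since 13·9 = 117 ≡ 1, so λ ≡ 3.
  x = λ² - 3 - 16 = 9 - 19 ≡ 19; y = λ·(3 - 19) - 20 ≡ 19. → (19, 19)
7P: (19, 19) + (16, 1). λ = (1 - 19)/(16 - 19) ≡ 11/26 mod 29. 26⁻¹ ≡ 19 (mod 29), so λ ≡ 6.
  x = λ² - 19 - 16 = 36 - 35 ≡ 1; y = λ·(19 - 1) - 19 ≡ 2. → (1, 2)
8P: (1, 2) + (16, 1). λ = (1 - 2)/(16 - 1) ≡ 28/15 mod 29. 15⁻¹ ≡ 2 (mod 29) since 15·2 = 30 ≡ 1, so λ ≡ 27.
  x = λ² - 1 - 16 = 729 - 17 ≡ 16; y = λ·(1 - 16) - 2 ≡ 28. → (16, 28)
9P: (16, 28) + (16, 1): same x and y₁ ≡ -y₂, so the sum is O.
9P = O, so the order is 9.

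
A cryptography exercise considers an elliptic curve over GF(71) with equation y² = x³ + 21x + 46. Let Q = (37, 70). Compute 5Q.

Repeated addition: build up to 5Q.
2Q: tangent at (37, 70): λ = (3·37² + 21)/(2·70) ≡ 10/69. 69⁻¹ ≡ 35 (mod 71) since 69·35 = 2415 ≡ 1, so λ ≡ 10·35 ≡ 66.
  x = λ² - 37 - 37 = 4356 - 74 ≡ 22; y = λ·(37 - 22) - 70 ≡ 68. → (22, 68)
3Q: (22, 68) + (37, 70). λ = (70 - 68)/(37 - 22) ≡ 2/15 mod 71. 15⁻¹ ≡ 19 (mod 71), so λ ≡ 38.
  x = λ² - 22 - 37 = 1444 - 59 ≡ 36; y = λ·(22 - 36) - 68 ≡ 39. → (36, 39)
4Q: (36, 39) + (37, 70). λ = (70 - 39)/(37 - 36) ≡ 31/1 mod 71. 1⁻¹ ≡ 1 (mod 71), so λ ≡ 31.
  x = λ² - 36 - 37 = 961 - 73 ≡ 36; y = λ·(36 - 36) - 39 ≡ 32. → (36, 32)
5Q: (36, 32) + (37, 70). λ = (70 - 32)/(37 - 36) ≡ 38/1 mod 71. 1⁻¹ ≡ 1 (mod 71) since 1·1 = 1 ≡ 1, so λ ≡ 38.
  x = λ² - 36 - 37 = 1444 - 73 ≡ 22; y = λ·(36 - 22) - 32 ≡ 3. → (22, 3)

(22, 3)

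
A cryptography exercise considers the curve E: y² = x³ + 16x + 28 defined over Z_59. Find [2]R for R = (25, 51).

(36, 58)

tangent at (25, 51): λ = (3·25² + 16)/(2·51) ≡ 3/43. 43⁻¹ ≡ 11 (mod 59), so λ ≡ 3·11 ≡ 33.
  x = λ² - 25 - 25 = 1089 - 50 ≡ 36; y = λ·(25 - 36) - 51 ≡ 58. → (36, 58)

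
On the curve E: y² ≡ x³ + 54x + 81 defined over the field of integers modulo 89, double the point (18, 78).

tangent at (18, 78): λ = (3·18² + 54)/(2·78) ≡ 47/67. 67⁻¹ ≡ 4 (mod 89), so λ ≡ 47·4 ≡ 10.
  x = λ² - 18 - 18 = 100 - 36 ≡ 64; y = λ·(18 - 64) - 78 ≡ 85. → (64, 85)

(64, 85)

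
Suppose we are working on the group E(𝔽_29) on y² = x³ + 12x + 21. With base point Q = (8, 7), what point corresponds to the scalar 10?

(2, 13)

Repeated addition: build up to 10Q.
2Q: tangent at (8, 7): λ = (3·8² + 12)/(2·7) ≡ 1/14. 14⁻¹ ≡ 27 (mod 29) since 14·27 = 378 ≡ 1, so λ ≡ 1·27 ≡ 27.
  x = λ² - 8 - 8 = 729 - 16 ≡ 17; y = λ·(8 - 17) - 7 ≡ 11. → (17, 11)
3Q: (17, 11) + (8, 7). λ = (7 - 11)/(8 - 17) ≡ 25/20 mod 29. 20⁻¹ ≡ 16 (mod 29), so λ ≡ 23.
  x = λ² - 17 - 8 = 529 - 25 ≡ 11; y = λ·(17 - 11) - 11 ≡ 11. → (11, 11)
4Q: (11, 11) + (8, 7). λ = (7 - 11)/(8 - 11) ≡ 25/26 mod 29. 26⁻¹ ≡ 19 (mod 29) since 26·19 = 494 ≡ 1, so λ ≡ 11.
  x = λ² - 11 - 8 = 121 - 19 ≡ 15; y = λ·(11 - 15) - 11 ≡ 3. → (15, 3)
5Q: (15, 3) + (8, 7). λ = (7 - 3)/(8 - 15) ≡ 4/22 mod 29. 22⁻¹ ≡ 4 (mod 29) since 22·4 = 88 ≡ 1, so λ ≡ 16.
  x = λ² - 15 - 8 = 256 - 23 ≡ 1; y = λ·(15 - 1) - 3 ≡ 18. → (1, 18)
6Q: (1, 18) + (8, 7). λ = (7 - 18)/(8 - 1) ≡ 18/7 mod 29. 7⁻¹ ≡ 25 (mod 29) since 7·25 = 175 ≡ 1, so λ ≡ 15.
  x = λ² - 1 - 8 = 225 - 9 ≡ 13; y = λ·(1 - 13) - 18 ≡ 5. → (13, 5)
7Q: (13, 5) + (8, 7). λ = (7 - 5)/(8 - 13) ≡ 2/24 mod 29. 24⁻¹ ≡ 23 (mod 29), so λ ≡ 17.
  x = λ² - 13 - 8 = 289 - 21 ≡ 7; y = λ·(13 - 7) - 5 ≡ 10. → (7, 10)
8Q: (7, 10) + (8, 7). λ = (7 - 10)/(8 - 7) ≡ 26/1 mod 29. 1⁻¹ ≡ 1 (mod 29), so λ ≡ 26.
  x = λ² - 7 - 8 = 676 - 15 ≡ 23; y = λ·(7 - 23) - 10 ≡ 9. → (23, 9)
9Q: (23, 9) + (8, 7). λ = (7 - 9)/(8 - 23) ≡ 27/14 mod 29. 14⁻¹ ≡ 27 (mod 29), so λ ≡ 4.
  x = λ² - 23 - 8 = 16 - 31 ≡ 14; y = λ·(23 - 14) - 9 ≡ 27. → (14, 27)
10Q: (14, 27) + (8, 7). λ = (7 - 27)/(8 - 14) ≡ 9/23 mod 29. 23⁻¹ ≡ 24 (mod 29), so λ ≡ 13.
  x = λ² - 14 - 8 = 169 - 22 ≡ 2; y = λ·(14 - 2) - 27 ≡ 13. → (2, 13)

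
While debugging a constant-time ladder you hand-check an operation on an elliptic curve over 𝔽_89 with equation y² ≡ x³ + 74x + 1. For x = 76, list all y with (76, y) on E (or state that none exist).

x³ + 74x + 1 = 444601 ≡ 46 (mod 89).
46 is a non-residue mod 89; no y exists.

none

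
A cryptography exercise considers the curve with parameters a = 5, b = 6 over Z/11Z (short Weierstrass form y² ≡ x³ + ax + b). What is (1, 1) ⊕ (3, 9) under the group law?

(1, 10)

(1, 1) + (3, 9). λ = (9 - 1)/(3 - 1) ≡ 8/2 mod 11. 2⁻¹ ≡ 6 (mod 11), so λ ≡ 4.
  x = λ² - 1 - 3 = 16 - 4 ≡ 1; y = λ·(1 - 1) - 1 ≡ 10. → (1, 10)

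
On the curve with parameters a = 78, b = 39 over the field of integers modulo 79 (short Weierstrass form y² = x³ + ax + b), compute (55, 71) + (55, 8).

O

The two points share x = 55 and their y-coordinates satisfy 71 + 8 ≡ 0 (mod 79), so they are inverses. Their sum is O.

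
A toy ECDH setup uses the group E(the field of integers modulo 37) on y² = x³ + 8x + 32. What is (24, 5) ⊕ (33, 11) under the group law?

(1, 35)

(24, 5) + (33, 11). λ = (11 - 5)/(33 - 24) ≡ 6/9 mod 37. 9⁻¹ ≡ 33 (mod 37), so λ ≡ 13.
  x = λ² - 24 - 33 = 169 - 57 ≡ 1; y = λ·(24 - 1) - 5 ≡ 35. → (1, 35)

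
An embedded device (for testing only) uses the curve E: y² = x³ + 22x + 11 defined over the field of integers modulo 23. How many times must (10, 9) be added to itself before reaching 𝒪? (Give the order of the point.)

5

2P: tangent at (10, 9): λ = (3·10² + 22)/(2·9) ≡ 0/18. 18⁻¹ ≡ 9 (mod 23), so λ ≡ 0·9 ≡ 0.
  x = λ² - 10 - 10 = 0 - 20 ≡ 3; y = λ·(10 - 3) - 9 ≡ 14. → (3, 14)
3P: (3, 14) + (10, 9). λ = (9 - 14)/(10 - 3) ≡ 18/7 mod 23. 7⁻¹ ≡ 10 (mod 23) since 7·10 = 70 ≡ 1, so λ ≡ 19.
  x = λ² - 3 - 10 = 361 - 13 ≡ 3; y = λ·(3 - 3) - 14 ≡ 9. → (3, 9)
4P: (3, 9) + (10, 9). λ = (9 - 9)/(10 - 3) ≡ 0/7 mod 23. 7⁻¹ ≡ 10 (mod 23), so λ ≡ 0.
  x = λ² - 3 - 10 = 0 - 13 ≡ 10; y = λ·(3 - 10) - 9 ≡ 14. → (10, 14)
5P: (10, 14) + (10, 9): same x and y₁ ≡ -y₂, so the sum is 𝒪.
5P = 𝒪, so the order is 5.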